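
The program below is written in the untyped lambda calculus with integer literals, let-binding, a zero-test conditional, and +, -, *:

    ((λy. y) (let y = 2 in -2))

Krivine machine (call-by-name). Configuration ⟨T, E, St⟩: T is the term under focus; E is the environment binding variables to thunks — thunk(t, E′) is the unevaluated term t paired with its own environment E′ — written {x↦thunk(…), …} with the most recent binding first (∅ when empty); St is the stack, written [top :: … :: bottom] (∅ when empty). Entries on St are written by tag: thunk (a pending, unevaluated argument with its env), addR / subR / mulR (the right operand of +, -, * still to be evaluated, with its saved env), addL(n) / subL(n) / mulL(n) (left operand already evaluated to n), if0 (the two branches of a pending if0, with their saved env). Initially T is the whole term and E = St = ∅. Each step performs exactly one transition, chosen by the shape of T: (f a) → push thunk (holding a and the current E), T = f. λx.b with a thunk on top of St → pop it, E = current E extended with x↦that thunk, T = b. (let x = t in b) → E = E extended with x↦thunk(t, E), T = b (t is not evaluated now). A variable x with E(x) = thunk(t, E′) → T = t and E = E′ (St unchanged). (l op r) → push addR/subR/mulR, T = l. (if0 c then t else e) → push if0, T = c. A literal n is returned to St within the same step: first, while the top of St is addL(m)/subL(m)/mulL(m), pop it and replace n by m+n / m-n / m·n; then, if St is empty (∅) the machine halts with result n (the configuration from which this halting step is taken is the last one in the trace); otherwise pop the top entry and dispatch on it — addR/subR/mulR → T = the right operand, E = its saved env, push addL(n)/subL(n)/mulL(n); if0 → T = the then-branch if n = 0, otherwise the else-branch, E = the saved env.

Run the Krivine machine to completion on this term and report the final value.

step 0: [T=((λy. y) (let y = 2 in -2)) | E=∅ | St=∅]
step 1: [T=(λy. y) | E=∅ | St=[thunk]]
step 2: [T=y | E={y↦thunk((let y = 2 in -2), ∅)} | St=∅]
step 3: [T=(let y = 2 in -2) | E=∅ | St=∅]
step 4: [T=-2 | E={y↦thunk(2, ∅)} | St=∅]
→ final value -2

Answer: -2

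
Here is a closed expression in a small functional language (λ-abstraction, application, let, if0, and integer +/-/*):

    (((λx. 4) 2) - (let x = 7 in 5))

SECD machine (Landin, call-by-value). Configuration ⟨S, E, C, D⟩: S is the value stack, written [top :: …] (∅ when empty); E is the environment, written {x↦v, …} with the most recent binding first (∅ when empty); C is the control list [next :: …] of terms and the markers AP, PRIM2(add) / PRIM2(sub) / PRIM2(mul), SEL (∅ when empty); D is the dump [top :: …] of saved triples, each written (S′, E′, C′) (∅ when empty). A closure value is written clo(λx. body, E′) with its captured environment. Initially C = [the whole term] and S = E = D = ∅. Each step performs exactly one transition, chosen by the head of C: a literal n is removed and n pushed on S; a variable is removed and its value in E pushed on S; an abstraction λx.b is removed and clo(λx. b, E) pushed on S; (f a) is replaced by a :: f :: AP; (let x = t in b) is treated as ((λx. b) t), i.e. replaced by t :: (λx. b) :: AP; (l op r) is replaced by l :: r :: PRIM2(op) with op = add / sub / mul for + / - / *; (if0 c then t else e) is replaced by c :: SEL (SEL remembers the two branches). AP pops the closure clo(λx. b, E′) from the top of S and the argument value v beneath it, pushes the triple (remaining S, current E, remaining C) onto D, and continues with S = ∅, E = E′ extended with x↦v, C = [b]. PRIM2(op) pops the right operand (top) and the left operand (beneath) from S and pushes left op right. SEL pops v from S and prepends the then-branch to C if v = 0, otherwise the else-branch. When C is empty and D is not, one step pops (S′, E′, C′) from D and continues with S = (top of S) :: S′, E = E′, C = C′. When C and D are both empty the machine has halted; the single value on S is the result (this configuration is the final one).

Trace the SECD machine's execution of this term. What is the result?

Answer: -1

Machine steps:
[0] <S=∅, E=∅, C=[(((λx. 4) 2) - (let x = 7 in 5))], D=∅>
[1] <S=∅, E=∅, C=[((λx. 4) 2) :: (let x = 7 in 5) :: PRIM2(sub)], D=∅>
[2] <S=∅, E=∅, C=[2 :: (λx. 4) :: AP :: (let x = 7 in 5) :: PRIM2(sub)], D=∅>
[3] <S=[2], E=∅, C=[(λx. 4) :: AP :: (let x = 7 in 5) :: PRIM2(sub)], D=∅>
[4] <S=[clo(λx. 4, ∅) :: 2], E=∅, C=[AP :: (let x = 7 in 5) :: PRIM2(sub)], D=∅>
[5] <S=∅, E={x↦2}, C=[4], D=[(∅, ∅, [(let x = 7 in 5) :: PRIM2(sub)])]>
[6] <S=[4], E={x↦2}, C=∅, D=[(∅, ∅, [(let x = 7 in 5) :: PRIM2(sub)])]>
[7] <S=[4], E=∅, C=[(let x = 7 in 5) :: PRIM2(sub)], D=∅>
[8] <S=[4], E=∅, C=[7 :: (λx. 5) :: AP :: PRIM2(sub)], D=∅>
[9] <S=[7 :: 4], E=∅, C=[(λx. 5) :: AP :: PRIM2(sub)], D=∅>
[10] <S=[clo(λx. 5, ∅) :: 7 :: 4], E=∅, C=[AP :: PRIM2(sub)], D=∅>
[11] <S=∅, E={x↦7}, C=[5], D=[([4], ∅, [PRIM2(sub)])]>
[12] <S=[5], E={x↦7}, C=∅, D=[([4], ∅, [PRIM2(sub)])]>
[13] <S=[5 :: 4], E=∅, C=[PRIM2(sub)], D=∅>
[14] <S=[-1], E=∅, C=∅, D=∅>
→ final value -1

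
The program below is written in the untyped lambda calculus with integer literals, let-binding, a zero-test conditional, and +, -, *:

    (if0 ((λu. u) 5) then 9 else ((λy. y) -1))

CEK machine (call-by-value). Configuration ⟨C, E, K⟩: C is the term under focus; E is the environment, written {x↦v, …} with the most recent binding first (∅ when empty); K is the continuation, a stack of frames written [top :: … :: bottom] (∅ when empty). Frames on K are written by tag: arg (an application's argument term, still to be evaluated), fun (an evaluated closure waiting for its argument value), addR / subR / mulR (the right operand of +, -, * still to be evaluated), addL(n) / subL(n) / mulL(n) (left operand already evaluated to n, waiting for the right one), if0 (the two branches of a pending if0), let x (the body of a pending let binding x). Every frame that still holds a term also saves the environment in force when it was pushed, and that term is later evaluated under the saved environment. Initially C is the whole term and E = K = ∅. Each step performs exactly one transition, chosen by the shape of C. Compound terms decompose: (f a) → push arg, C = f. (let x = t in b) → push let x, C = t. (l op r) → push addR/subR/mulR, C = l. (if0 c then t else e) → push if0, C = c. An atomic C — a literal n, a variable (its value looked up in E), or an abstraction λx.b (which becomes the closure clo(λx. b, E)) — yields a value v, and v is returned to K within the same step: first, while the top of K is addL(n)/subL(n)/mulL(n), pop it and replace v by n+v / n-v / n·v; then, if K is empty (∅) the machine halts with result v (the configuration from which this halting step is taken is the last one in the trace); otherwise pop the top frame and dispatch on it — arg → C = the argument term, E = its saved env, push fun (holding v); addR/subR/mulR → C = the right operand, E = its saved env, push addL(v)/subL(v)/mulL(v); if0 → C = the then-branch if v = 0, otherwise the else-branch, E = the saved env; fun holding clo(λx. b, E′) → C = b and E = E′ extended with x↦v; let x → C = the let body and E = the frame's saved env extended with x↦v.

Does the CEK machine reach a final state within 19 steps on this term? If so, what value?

t=0: [C=(if0 ((λu. u) 5) then 9 else ((λy. y) -1)) | E=∅ | K=∅]
t=1: [C=((λu. u) 5) | E=∅ | K=[if0]]
t=2: [C=(λu. u) | E=∅ | K=[arg :: if0]]
t=3: [C=5 | E=∅ | K=[fun :: if0]]
t=4: [C=u | E={u↦5} | K=[if0]]
t=5: [C=((λy. y) -1) | E=∅ | K=∅]
t=6: [C=(λy. y) | E=∅ | K=[arg]]
t=7: [C=-1 | E=∅ | K=[fun]]
t=8: [C=y | E={y↦-1} | K=∅]
→ final value -1

Answer: -1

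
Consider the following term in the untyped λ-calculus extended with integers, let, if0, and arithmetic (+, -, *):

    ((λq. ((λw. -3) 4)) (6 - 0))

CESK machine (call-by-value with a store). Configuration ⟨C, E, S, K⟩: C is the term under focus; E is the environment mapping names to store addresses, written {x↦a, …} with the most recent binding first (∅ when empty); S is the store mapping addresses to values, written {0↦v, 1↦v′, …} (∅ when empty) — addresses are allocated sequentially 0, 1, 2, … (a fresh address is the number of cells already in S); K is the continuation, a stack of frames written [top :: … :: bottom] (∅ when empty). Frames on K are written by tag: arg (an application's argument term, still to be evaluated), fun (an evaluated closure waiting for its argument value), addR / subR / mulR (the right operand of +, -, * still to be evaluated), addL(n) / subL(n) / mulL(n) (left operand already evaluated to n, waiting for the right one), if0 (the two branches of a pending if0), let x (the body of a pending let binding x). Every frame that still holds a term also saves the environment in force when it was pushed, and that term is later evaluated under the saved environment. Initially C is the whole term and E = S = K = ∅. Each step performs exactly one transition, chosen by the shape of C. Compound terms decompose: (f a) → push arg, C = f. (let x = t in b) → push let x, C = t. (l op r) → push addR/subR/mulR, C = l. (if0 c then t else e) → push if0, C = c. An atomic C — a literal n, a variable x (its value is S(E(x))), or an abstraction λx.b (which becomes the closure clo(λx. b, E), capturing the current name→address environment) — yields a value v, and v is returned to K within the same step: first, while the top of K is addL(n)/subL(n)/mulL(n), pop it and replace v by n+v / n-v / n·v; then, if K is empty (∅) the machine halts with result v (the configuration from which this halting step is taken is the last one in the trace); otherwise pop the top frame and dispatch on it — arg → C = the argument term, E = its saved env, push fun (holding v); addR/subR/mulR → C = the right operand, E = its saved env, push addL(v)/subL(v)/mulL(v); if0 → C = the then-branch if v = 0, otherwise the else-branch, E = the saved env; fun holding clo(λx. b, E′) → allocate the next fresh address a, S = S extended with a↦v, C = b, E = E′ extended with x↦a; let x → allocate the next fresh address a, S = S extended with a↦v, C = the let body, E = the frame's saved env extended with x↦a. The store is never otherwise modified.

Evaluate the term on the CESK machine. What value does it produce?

0. [C=((λq. ((λw. -3) 4)) (6 - 0)) | E=∅ | S=∅ | K=∅]
1. [C=(λq. ((λw. -3) 4)) | E=∅ | S=∅ | K=[arg]]
2. [C=(6 - 0) | E=∅ | S=∅ | K=[fun]]
3. [C=6 | E=∅ | S=∅ | K=[subR :: fun]]
4. [C=0 | E=∅ | S=∅ | K=[subL(6) :: fun]]
5. [C=((λw. -3) 4) | E={q↦0} | S={0↦6} | K=∅]
6. [C=(λw. -3) | E={q↦0} | S={0↦6} | K=[arg]]
7. [C=4 | E={q↦0} | S={0↦6} | K=[fun]]
8. [C=-3 | E={w↦1, q↦0} | S={0↦6, 1↦4} | K=∅]
→ final value -3

Answer: -3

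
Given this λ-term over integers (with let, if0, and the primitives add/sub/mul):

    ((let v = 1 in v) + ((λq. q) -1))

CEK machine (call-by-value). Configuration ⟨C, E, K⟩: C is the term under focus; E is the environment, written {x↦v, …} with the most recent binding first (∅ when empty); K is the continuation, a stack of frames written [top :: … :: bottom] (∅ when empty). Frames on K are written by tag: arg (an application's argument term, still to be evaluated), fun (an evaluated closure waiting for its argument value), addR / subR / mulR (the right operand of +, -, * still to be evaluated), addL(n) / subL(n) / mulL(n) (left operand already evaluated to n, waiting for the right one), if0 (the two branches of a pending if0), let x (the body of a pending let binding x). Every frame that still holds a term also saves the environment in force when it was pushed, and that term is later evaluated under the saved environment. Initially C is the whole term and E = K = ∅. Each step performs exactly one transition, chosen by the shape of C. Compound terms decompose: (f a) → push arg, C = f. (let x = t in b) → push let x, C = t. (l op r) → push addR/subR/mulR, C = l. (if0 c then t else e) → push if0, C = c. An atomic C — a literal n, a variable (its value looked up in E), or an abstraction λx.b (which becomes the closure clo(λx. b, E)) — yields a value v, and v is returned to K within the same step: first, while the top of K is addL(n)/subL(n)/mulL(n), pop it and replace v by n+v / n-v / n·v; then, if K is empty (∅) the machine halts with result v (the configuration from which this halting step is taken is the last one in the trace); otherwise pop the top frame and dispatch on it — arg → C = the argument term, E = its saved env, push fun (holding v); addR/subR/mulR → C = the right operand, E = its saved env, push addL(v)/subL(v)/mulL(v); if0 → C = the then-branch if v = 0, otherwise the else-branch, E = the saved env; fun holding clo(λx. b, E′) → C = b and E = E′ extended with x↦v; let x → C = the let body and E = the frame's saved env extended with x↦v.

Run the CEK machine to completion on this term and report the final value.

[0] <C=((let v = 1 in v) + ((λq. q) -1)), E=∅, K=∅>
[1] <C=(let v = 1 in v), E=∅, K=[addR]>
[2] <C=1, E=∅, K=[let v :: addR]>
[3] <C=v, E={v↦1}, K=[addR]>
[4] <C=((λq. q) -1), E=∅, K=[addL(1)]>
[5] <C=(λq. q), E=∅, K=[arg :: addL(1)]>
[6] <C=-1, E=∅, K=[fun :: addL(1)]>
[7] <C=q, E={q↦-1}, K=[addL(1)]>
→ final value 0

Answer: 0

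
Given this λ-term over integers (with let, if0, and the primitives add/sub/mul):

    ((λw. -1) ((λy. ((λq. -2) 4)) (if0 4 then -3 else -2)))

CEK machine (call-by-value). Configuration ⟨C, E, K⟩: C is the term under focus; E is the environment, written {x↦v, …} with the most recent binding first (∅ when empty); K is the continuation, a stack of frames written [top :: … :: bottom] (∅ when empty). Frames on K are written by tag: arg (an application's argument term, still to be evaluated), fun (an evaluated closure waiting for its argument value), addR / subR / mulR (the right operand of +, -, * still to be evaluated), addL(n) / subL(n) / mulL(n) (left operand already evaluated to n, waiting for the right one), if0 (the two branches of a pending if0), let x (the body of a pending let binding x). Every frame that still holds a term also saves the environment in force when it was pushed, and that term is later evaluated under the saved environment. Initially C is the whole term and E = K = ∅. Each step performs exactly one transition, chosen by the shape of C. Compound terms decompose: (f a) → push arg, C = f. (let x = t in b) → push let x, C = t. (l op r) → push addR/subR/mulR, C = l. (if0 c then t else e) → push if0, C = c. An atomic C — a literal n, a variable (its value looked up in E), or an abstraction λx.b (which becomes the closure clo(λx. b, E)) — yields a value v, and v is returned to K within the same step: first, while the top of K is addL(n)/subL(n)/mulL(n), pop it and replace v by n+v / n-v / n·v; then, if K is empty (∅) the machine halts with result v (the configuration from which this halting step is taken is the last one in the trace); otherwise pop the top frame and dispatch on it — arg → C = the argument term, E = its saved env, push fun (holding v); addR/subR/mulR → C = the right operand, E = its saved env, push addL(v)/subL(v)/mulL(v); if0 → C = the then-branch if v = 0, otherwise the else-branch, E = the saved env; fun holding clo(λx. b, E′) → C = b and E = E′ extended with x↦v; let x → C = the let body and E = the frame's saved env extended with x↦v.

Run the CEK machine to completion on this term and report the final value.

step 0: [C=((λw. -1) ((λy. ((λq. -2) 4)) (if0 4 then -3 else -2))) | E=∅ | K=∅]
step 1: [C=(λw. -1) | E=∅ | K=[arg]]
step 2: [C=((λy. ((λq. -2) 4)) (if0 4 then -3 else -2)) | E=∅ | K=[fun]]
step 3: [C=(λy. ((λq. -2) 4)) | E=∅ | K=[arg :: fun]]
step 4: [C=(if0 4 then -3 else -2) | E=∅ | K=[fun :: fun]]
step 5: [C=4 | E=∅ | K=[if0 :: fun :: fun]]
step 6: [C=-2 | E=∅ | K=[fun :: fun]]
step 7: [C=((λq. -2) 4) | E={y↦-2} | K=[fun]]
step 8: [C=(λq. -2) | E={y↦-2} | K=[arg :: fun]]
step 9: [C=4 | E={y↦-2} | K=[fun :: fun]]
step 10: [C=-2 | E={q↦4, y↦-2} | K=[fun]]
step 11: [C=-1 | E={w↦-2} | K=∅]
→ final value -1

Answer: -1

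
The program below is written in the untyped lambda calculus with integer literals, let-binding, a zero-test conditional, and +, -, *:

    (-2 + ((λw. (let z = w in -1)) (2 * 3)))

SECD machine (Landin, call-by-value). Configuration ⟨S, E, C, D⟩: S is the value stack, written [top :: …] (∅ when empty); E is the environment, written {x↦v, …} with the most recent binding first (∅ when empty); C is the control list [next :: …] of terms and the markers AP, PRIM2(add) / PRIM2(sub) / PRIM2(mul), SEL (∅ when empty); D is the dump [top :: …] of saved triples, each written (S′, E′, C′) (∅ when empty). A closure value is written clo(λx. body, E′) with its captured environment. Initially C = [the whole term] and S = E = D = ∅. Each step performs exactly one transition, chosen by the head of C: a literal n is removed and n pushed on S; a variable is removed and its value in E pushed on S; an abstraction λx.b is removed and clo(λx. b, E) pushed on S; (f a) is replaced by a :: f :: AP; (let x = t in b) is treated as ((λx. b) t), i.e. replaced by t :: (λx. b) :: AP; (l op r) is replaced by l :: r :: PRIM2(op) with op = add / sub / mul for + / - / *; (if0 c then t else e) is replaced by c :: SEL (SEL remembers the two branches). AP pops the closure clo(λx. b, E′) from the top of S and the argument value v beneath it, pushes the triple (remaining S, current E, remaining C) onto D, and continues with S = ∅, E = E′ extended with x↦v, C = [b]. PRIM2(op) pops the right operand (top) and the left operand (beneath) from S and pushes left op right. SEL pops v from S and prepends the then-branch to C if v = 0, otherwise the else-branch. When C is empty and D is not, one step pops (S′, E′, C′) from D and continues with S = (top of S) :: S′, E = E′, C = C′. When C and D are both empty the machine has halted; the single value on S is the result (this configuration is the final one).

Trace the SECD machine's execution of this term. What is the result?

[0] <S=∅, E=∅, C=[(-2 + ((λw. (let z = w in -1)) (2 * 3)))], D=∅>
[1] <S=∅, E=∅, C=[-2 :: ((λw. (let z = w in -1)) (2 * 3)) :: PRIM2(add)], D=∅>
[2] <S=[-2], E=∅, C=[((λw. (let z = w in -1)) (2 * 3)) :: PRIM2(add)], D=∅>
[3] <S=[-2], E=∅, C=[(2 * 3) :: (λw. (let z = w in -1)) :: AP :: PRIM2(add)], D=∅>
[4] <S=[-2], E=∅, C=[2 :: 3 :: PRIM2(mul) :: (λw. (let z = w in -1)) :: AP :: PRIM2(add)], D=∅>
[5] <S=[2 :: -2], E=∅, C=[3 :: PRIM2(mul) :: (λw. (let z = w in -1)) :: AP :: PRIM2(add)], D=∅>
[6] <S=[3 :: 2 :: -2], E=∅, C=[PRIM2(mul) :: (λw. (let z = w in -1)) :: AP :: PRIM2(add)], D=∅>
[7] <S=[6 :: -2], E=∅, C=[(λw. (let z = w in -1)) :: AP :: PRIM2(add)], D=∅>
[8] <S=[clo(λw. (let z = w in -1), ∅) :: 6 :: -2], E=∅, C=[AP :: PRIM2(add)], D=∅>
[9] <S=∅, E={w↦6}, C=[(let z = w in -1)], D=[([-2], ∅, [PRIM2(add)])]>
[10] <S=∅, E={w↦6}, C=[w :: (λz. -1) :: AP], D=[([-2], ∅, [PRIM2(add)])]>
[11] <S=[6], E={w↦6}, C=[(λz. -1) :: AP], D=[([-2], ∅, [PRIM2(add)])]>
[12] <S=[clo(λz. -1, {w↦6}) :: 6], E={w↦6}, C=[AP], D=[([-2], ∅, [PRIM2(add)])]>
[13] <S=∅, E={z↦6, w↦6}, C=[-1], D=[(∅, {w↦6}, ∅) :: ([-2], ∅, [PRIM2(add)])]>
[14] <S=[-1], E={z↦6, w↦6}, C=∅, D=[(∅, {w↦6}, ∅) :: ([-2], ∅, [PRIM2(add)])]>
[15] <S=[-1], E={w↦6}, C=∅, D=[([-2], ∅, [PRIM2(add)])]>
[16] <S=[-1 :: -2], E=∅, C=[PRIM2(add)], D=∅>
[17] <S=[-3], E=∅, C=∅, D=∅>
→ final value -3

Answer: -3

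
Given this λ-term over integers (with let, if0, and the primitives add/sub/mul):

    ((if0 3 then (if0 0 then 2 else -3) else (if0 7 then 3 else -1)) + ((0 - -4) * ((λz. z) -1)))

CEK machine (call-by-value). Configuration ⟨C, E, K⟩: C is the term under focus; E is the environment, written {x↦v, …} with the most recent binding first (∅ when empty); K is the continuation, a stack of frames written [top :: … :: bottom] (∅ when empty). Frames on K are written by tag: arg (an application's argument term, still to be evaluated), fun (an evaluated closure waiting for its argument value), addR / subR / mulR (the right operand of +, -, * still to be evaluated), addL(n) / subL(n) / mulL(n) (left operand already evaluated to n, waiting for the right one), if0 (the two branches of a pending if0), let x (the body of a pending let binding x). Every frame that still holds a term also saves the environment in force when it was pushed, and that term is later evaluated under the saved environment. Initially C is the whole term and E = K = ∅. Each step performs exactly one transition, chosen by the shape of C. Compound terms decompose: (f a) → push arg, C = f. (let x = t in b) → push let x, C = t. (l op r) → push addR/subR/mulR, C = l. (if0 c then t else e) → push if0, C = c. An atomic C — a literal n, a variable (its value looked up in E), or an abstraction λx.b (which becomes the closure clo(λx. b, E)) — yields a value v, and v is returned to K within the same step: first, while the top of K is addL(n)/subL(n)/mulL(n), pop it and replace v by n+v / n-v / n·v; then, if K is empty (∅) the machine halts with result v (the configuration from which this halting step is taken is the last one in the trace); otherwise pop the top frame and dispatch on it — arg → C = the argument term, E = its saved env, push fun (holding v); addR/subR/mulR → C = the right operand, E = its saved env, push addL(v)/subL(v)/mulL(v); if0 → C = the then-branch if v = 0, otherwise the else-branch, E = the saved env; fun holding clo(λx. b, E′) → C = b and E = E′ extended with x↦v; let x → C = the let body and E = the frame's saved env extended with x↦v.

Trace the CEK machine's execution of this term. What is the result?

[0] ⟨C=((if0 3 then (if0 0 then 2 else -3) else (if0 7 then 3 else -1)) + ((0 - -4) * ((λz. z) -1))); E=∅; K=∅⟩
[1] ⟨C=(if0 3 then (if0 0 then 2 else -3) else (if0 7 then 3 else -1)); E=∅; K=[addR]⟩
[2] ⟨C=3; E=∅; K=[if0 :: addR]⟩
[3] ⟨C=(if0 7 then 3 else -1); E=∅; K=[addR]⟩
[4] ⟨C=7; E=∅; K=[if0 :: addR]⟩
[5] ⟨C=-1; E=∅; K=[addR]⟩
[6] ⟨C=((0 - -4) * ((λz. z) -1)); E=∅; K=[addL(-1)]⟩
[7] ⟨C=(0 - -4); E=∅; K=[mulR :: addL(-1)]⟩
[8] ⟨C=0; E=∅; K=[subR :: mulR :: addL(-1)]⟩
[9] ⟨C=-4; E=∅; K=[subL(0) :: mulR :: addL(-1)]⟩
[10] ⟨C=((λz. z) -1); E=∅; K=[mulL(4) :: addL(-1)]⟩
[11] ⟨C=(λz. z); E=∅; K=[arg :: mulL(4) :: addL(-1)]⟩
[12] ⟨C=-1; E=∅; K=[fun :: mulL(4) :: addL(-1)]⟩
[13] ⟨C=z; E={z↦-1}; K=[mulL(4) :: addL(-1)]⟩
→ final value -5

Answer: -5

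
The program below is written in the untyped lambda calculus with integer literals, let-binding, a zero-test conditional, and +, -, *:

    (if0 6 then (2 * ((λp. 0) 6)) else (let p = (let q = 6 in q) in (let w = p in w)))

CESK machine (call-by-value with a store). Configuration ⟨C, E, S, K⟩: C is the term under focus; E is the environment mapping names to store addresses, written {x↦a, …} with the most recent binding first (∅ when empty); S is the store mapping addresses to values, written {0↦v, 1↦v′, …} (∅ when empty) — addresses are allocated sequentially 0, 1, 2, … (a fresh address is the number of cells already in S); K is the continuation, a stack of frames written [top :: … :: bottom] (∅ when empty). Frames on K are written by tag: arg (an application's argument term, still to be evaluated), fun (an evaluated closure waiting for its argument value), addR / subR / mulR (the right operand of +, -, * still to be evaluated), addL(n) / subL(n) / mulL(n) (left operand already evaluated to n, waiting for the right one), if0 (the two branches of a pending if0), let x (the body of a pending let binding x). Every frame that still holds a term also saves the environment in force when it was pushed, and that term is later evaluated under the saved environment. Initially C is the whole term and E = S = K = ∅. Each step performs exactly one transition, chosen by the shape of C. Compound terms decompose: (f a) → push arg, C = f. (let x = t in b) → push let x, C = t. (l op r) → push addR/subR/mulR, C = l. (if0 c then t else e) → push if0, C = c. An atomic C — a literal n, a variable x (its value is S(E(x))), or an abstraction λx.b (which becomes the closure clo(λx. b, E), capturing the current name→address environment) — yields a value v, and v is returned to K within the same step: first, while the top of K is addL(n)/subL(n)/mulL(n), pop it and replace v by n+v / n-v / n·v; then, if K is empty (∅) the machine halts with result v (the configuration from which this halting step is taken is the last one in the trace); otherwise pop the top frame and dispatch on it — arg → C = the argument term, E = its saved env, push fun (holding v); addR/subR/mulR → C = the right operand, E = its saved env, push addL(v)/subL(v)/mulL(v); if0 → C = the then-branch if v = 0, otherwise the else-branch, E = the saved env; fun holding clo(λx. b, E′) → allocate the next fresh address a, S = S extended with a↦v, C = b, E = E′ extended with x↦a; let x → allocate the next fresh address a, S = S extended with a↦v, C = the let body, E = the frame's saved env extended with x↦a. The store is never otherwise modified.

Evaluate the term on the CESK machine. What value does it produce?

step 0: ⟨C=(if0 6 then (2 * ((λp. 0) 6)) else (let p = (let q = 6 in q) in (let w = p in w))); E=∅; S=∅; K=∅⟩
step 1: ⟨C=6; E=∅; S=∅; K=[if0]⟩
step 2: ⟨C=(let p = (let q = 6 in q) in (let w = p in w)); E=∅; S=∅; K=∅⟩
step 3: ⟨C=(let q = 6 in q); E=∅; S=∅; K=[let p]⟩
step 4: ⟨C=6; E=∅; S=∅; K=[let q :: let p]⟩
step 5: ⟨C=q; E={q↦0}; S={0↦6}; K=[let p]⟩
step 6: ⟨C=(let w = p in w); E={p↦1}; S={0↦6, 1↦6}; K=∅⟩
step 7: ⟨C=p; E={p↦1}; S={0↦6, 1↦6}; K=[let w]⟩
step 8: ⟨C=w; E={w↦2, p↦1}; S={0↦6, 1↦6, 2↦6}; K=∅⟩
→ final value 6

Answer: 6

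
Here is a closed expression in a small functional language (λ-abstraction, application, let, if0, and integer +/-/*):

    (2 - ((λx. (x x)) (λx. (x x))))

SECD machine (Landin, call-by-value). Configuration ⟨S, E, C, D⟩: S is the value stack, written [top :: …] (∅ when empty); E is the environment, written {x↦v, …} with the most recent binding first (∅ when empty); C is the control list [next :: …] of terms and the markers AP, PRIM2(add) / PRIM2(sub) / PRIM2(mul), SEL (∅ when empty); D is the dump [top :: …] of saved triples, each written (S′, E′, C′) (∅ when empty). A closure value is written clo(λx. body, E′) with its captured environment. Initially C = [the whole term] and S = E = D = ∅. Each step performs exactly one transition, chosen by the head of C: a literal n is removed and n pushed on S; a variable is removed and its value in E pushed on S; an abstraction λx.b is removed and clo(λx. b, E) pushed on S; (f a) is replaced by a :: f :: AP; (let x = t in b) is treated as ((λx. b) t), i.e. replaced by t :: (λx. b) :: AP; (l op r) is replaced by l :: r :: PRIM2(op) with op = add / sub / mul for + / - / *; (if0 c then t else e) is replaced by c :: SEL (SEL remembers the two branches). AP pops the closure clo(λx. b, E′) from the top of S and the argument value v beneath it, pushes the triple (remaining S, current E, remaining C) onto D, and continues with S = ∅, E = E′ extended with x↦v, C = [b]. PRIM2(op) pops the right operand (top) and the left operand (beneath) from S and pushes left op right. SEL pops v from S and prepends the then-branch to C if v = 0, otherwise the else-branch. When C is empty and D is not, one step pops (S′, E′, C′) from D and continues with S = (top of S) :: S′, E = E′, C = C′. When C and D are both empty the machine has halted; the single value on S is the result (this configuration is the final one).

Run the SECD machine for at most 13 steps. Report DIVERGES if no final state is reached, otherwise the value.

Answer: DIVERGES (no final state within 13 steps)

Machine steps:
[0] [S=∅ | E=∅ | C=[(2 - ((λx. (x x)) (λx. (x x))))] | D=∅]
[1] [S=∅ | E=∅ | C=[2 :: ((λx. (x x)) (λx. (x x))) :: PRIM2(sub)] | D=∅]
[2] [S=[2] | E=∅ | C=[((λx. (x x)) (λx. (x x))) :: PRIM2(sub)] | D=∅]
[3] [S=[2] | E=∅ | C=[(λx. (x x)) :: (λx. (x x)) :: AP :: PRIM2(sub)] | D=∅]
[4] [S=[clo(λx. (x x), ∅) :: 2] | E=∅ | C=[(λx. (x x)) :: AP :: PRIM2(sub)] | D=∅]
[5] [S=[clo(λx. (x x), ∅) :: clo(λx. (x x), ∅) :: 2] | E=∅ | C=[AP :: PRIM2(sub)] | D=∅]
[6] [S=∅ | E={x↦clo(λx. (x x), ∅)} | C=[(x x)] | D=[([2], ∅, [PRIM2(sub)])]]
[7] [S=∅ | E={x↦clo(λx. (x x), ∅)} | C=[x :: x :: AP] | D=[([2], ∅, [PRIM2(sub)])]]
[8] [S=[clo(λx. (x x), ∅)] | E={x↦clo(λx. (x x), ∅)} | C=[x :: AP] | D=[([2], ∅, [PRIM2(sub)])]]
[9] [S=[clo(λx. (x x), ∅) :: clo(λx. (x x), ∅)] | E={x↦clo(λx. (x x), ∅)} | C=[AP] | D=[([2], ∅, [PRIM2(sub)])]]
[10] [S=∅ | E={x↦clo(λx. (x x), ∅)} | C=[(x x)] | D=[(∅, {x↦clo(λx. (x x), ∅)}, ∅) :: ([2], ∅, [PRIM2(sub)])]]
[11] [S=∅ | E={x↦clo(λx. (x x), ∅)} | C=[x :: x :: AP] | D=[(∅, {x↦clo(λx. (x x), ∅)}, ∅) :: ([2], ∅, [PRIM2(sub)])]]
[12] [S=[clo(λx. (x x), ∅)] | E={x↦clo(λx. (x x), ∅)} | C=[x :: AP] | D=[(∅, {x↦clo(λx. (x x), ∅)}, ∅) :: ([2], ∅, [PRIM2(sub)])]]
[13] [S=[clo(λx. (x x), ∅) :: clo(λx. (x x), ∅)] | E={x↦clo(λx. (x x), ∅)} | C=[AP] | D=[(∅, {x↦clo(λx. (x x), ∅)}, ∅) :: ([2], ∅, [PRIM2(sub)])]]
→ 13 transitions taken and the configuration is still not final: no result within 13 steps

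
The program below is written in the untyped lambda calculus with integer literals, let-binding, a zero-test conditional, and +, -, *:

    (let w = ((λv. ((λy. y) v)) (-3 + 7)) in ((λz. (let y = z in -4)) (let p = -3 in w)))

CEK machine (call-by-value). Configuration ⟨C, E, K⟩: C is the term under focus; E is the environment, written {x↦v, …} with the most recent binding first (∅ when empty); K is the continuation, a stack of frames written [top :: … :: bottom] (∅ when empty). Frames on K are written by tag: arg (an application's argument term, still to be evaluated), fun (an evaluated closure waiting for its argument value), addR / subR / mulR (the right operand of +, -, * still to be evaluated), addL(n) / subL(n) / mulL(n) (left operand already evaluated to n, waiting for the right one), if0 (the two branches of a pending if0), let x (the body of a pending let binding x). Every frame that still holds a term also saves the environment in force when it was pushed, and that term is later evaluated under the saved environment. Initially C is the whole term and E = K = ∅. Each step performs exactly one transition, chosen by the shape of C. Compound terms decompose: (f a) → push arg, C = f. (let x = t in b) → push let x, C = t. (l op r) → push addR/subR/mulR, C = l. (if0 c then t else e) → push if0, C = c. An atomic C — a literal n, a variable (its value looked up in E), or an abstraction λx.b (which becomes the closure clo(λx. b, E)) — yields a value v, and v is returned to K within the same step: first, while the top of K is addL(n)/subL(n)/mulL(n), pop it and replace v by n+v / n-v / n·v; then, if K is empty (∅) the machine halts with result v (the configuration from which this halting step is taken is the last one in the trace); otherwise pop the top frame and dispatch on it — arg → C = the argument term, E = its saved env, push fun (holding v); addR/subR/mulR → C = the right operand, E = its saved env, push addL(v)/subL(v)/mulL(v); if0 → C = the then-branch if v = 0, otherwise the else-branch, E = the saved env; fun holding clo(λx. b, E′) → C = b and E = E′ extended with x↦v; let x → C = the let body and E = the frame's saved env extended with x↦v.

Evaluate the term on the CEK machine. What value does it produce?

Answer: -4

Derivation:
step 0: [C=(let w = ((λv. ((λy. y) v)) (-3 + 7)) in ((λz. (let y = z in -4)) (let p = -3 in w))) | E=∅ | K=∅]
step 1: [C=((λv. ((λy. y) v)) (-3 + 7)) | E=∅ | K=[let w]]
step 2: [C=(λv. ((λy. y) v)) | E=∅ | K=[arg :: let w]]
step 3: [C=(-3 + 7) | E=∅ | K=[fun :: let w]]
step 4: [C=-3 | E=∅ | K=[addR :: fun :: let w]]
step 5: [C=7 | E=∅ | K=[addL(-3) :: fun :: let w]]
step 6: [C=((λy. y) v) | E={v↦4} | K=[let w]]
step 7: [C=(λy. y) | E={v↦4} | K=[arg :: let w]]
step 8: [C=v | E={v↦4} | K=[fun :: let w]]
step 9: [C=y | E={y↦4, v↦4} | K=[let w]]
step 10: [C=((λz. (let y = z in -4)) (let p = -3 in w)) | E={w↦4} | K=∅]
step 11: [C=(λz. (let y = z in -4)) | E={w↦4} | K=[arg]]
step 12: [C=(let p = -3 in w) | E={w↦4} | K=[fun]]
step 13: [C=-3 | E={w↦4} | K=[let p :: fun]]
step 14: [C=w | E={p↦-3, w↦4} | K=[fun]]
step 15: [C=(let y = z in -4) | E={z↦4, w↦4} | K=∅]
step 16: [C=z | E={z↦4, w↦4} | K=[let y]]
step 17: [C=-4 | E={y↦4, z↦4, w↦4} | K=∅]
→ final value -4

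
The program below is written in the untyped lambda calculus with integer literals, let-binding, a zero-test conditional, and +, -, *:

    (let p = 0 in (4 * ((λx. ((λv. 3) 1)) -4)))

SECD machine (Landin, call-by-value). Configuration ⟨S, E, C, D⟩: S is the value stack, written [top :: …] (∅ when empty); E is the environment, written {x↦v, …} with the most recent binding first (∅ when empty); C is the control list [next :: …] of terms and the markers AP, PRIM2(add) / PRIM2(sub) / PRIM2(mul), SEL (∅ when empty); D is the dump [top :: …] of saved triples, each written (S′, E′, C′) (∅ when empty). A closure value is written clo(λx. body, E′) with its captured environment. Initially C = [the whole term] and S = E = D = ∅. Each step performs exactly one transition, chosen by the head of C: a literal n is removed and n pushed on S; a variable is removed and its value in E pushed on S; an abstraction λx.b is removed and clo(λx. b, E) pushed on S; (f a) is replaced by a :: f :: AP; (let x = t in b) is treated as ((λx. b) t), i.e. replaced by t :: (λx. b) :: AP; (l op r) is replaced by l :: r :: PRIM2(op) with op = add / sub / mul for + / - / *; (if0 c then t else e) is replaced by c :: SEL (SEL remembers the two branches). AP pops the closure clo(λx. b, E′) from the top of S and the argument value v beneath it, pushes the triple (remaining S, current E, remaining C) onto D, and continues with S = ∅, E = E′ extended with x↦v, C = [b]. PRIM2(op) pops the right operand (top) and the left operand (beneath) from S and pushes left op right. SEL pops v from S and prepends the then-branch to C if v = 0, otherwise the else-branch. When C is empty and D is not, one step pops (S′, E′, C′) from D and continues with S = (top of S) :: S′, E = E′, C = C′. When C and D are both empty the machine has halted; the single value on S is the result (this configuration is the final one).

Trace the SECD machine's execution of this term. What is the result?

Answer: 12

Machine steps:
0. ⟨S=∅; E=∅; C=[(let p = 0 in (4 * ((λx. ((λv. 3) 1)) -4)))]; D=∅⟩
1. ⟨S=∅; E=∅; C=[0 :: (λp. (4 * ((λx. ((λv. 3) 1)) -4))) :: AP]; D=∅⟩
2. ⟨S=[0]; E=∅; C=[(λp. (4 * ((λx. ((λv. 3) 1)) -4))) :: AP]; D=∅⟩
3. ⟨S=[clo(λp. (4 * ((λx. ((λv. 3) 1)) -4)), ∅) :: 0]; E=∅; C=[AP]; D=∅⟩
4. ⟨S=∅; E={p↦0}; C=[(4 * ((λx. ((λv. 3) 1)) -4))]; D=[(∅, ∅, ∅)]⟩
5. ⟨S=∅; E={p↦0}; C=[4 :: ((λx. ((λv. 3) 1)) -4) :: PRIM2(mul)]; D=[(∅, ∅, ∅)]⟩
6. ⟨S=[4]; E={p↦0}; C=[((λx. ((λv. 3) 1)) -4) :: PRIM2(mul)]; D=[(∅, ∅, ∅)]⟩
7. ⟨S=[4]; E={p↦0}; C=[-4 :: (λx. ((λv. 3) 1)) :: AP :: PRIM2(mul)]; D=[(∅, ∅, ∅)]⟩
8. ⟨S=[-4 :: 4]; E={p↦0}; C=[(λx. ((λv. 3) 1)) :: AP :: PRIM2(mul)]; D=[(∅, ∅, ∅)]⟩
9. ⟨S=[clo(λx. ((λv. 3) 1), {p↦0}) :: -4 :: 4]; E={p↦0}; C=[AP :: PRIM2(mul)]; D=[(∅, ∅, ∅)]⟩
10. ⟨S=∅; E={x↦-4, p↦0}; C=[((λv. 3) 1)]; D=[([4], {p↦0}, [PRIM2(mul)]) :: (∅, ∅, ∅)]⟩
11. ⟨S=∅; E={x↦-4, p↦0}; C=[1 :: (λv. 3) :: AP]; D=[([4], {p↦0}, [PRIM2(mul)]) :: (∅, ∅, ∅)]⟩
12. ⟨S=[1]; E={x↦-4, p↦0}; C=[(λv. 3) :: AP]; D=[([4], {p↦0}, [PRIM2(mul)]) :: (∅, ∅, ∅)]⟩
13. ⟨S=[clo(λv. 3, {x↦-4, p↦0}) :: 1]; E={x↦-4, p↦0}; C=[AP]; D=[([4], {p↦0}, [PRIM2(mul)]) :: (∅, ∅, ∅)]⟩
14. ⟨S=∅; E={v↦1, x↦-4, p↦0}; C=[3]; D=[(∅, {x↦-4, p↦0}, ∅) :: ([4], {p↦0}, [PRIM2(mul)]) :: (∅, ∅, ∅)]⟩
15. ⟨S=[3]; E={v↦1, x↦-4, p↦0}; C=∅; D=[(∅, {x↦-4, p↦0}, ∅) :: ([4], {p↦0}, [PRIM2(mul)]) :: (∅, ∅, ∅)]⟩
16. ⟨S=[3]; E={x↦-4, p↦0}; C=∅; D=[([4], {p↦0}, [PRIM2(mul)]) :: (∅, ∅, ∅)]⟩
17. ⟨S=[3 :: 4]; E={p↦0}; C=[PRIM2(mul)]; D=[(∅, ∅, ∅)]⟩
18. ⟨S=[12]; E={p↦0}; C=∅; D=[(∅, ∅, ∅)]⟩
19. ⟨S=[12]; E=∅; C=∅; D=∅⟩
→ final value 12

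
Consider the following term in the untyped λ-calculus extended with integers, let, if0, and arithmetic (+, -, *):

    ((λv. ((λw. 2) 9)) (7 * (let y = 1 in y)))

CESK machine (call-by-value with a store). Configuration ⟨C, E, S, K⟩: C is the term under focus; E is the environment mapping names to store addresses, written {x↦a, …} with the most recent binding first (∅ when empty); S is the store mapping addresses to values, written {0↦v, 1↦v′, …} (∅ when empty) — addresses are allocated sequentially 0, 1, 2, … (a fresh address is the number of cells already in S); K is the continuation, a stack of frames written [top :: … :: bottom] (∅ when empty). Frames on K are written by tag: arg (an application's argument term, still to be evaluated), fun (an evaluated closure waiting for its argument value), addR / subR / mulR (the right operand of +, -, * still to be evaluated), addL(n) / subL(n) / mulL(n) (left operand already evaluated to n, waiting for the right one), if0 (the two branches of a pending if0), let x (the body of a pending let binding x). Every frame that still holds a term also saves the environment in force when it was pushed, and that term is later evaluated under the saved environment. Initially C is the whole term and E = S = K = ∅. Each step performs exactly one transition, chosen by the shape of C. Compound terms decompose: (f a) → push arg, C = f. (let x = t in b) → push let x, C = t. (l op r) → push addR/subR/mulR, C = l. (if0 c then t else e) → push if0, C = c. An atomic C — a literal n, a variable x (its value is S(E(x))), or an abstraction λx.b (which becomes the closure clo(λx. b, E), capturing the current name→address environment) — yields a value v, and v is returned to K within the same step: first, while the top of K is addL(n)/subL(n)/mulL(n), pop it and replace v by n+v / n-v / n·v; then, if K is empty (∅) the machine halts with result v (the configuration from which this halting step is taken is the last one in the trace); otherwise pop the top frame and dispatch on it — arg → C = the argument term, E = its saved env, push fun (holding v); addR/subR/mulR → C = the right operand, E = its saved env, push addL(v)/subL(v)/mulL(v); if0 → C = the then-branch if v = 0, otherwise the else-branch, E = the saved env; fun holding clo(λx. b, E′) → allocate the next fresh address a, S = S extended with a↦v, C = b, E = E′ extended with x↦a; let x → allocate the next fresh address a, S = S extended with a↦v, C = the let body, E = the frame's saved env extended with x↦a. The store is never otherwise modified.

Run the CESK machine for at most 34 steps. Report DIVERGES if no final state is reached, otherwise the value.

0. <C=((λv. ((λw. 2) 9)) (7 * (let y = 1 in y))), E=∅, S=∅, K=∅>
1. <C=(λv. ((λw. 2) 9)), E=∅, S=∅, K=[arg]>
2. <C=(7 * (let y = 1 in y)), E=∅, S=∅, K=[fun]>
3. <C=7, E=∅, S=∅, K=[mulR :: fun]>
4. <C=(let y = 1 in y), E=∅, S=∅, K=[mulL(7) :: fun]>
5. <C=1, E=∅, S=∅, K=[let y :: mulL(7) :: fun]>
6. <C=y, E={y↦0}, S={0↦1}, K=[mulL(7) :: fun]>
7. <C=((λw. 2) 9), E={v↦1}, S={0↦1, 1↦7}, K=∅>
8. <C=(λw. 2), E={v↦1}, S={0↦1, 1↦7}, K=[arg]>
9. <C=9, E={v↦1}, S={0↦1, 1↦7}, K=[fun]>
10. <C=2, E={w↦2, v↦1}, S={0↦1, 1↦7, 2↦9}, K=∅>
→ final value 2

Answer: 2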